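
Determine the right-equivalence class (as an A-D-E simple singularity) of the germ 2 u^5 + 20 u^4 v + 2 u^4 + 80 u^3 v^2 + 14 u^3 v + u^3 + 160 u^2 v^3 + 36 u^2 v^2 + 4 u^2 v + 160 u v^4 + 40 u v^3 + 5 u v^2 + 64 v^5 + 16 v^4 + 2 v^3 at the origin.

The Hessian of f at 0 has rank 0. Corank 2; j^3 = (u + v)^2*(u + 2*v) has shape L^2 M (L != M), so D-series; mu = 6 gives D_6.

D_6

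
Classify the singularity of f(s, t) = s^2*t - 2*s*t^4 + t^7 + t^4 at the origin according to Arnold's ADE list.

The Hessian of f at 0 has rank 0. Corank 2; j^3 = s^2*t has shape L^2 M (L != M), so D-series; mu = 5 gives D_5.

D_{5}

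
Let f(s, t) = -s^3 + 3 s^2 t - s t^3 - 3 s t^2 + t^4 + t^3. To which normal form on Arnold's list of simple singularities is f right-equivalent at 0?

E_{7}

The Hessian of f at 0 has rank 0. Corank 2; j^3 = -(s - t)^3 is a perfect cube, so E-series; the 4-jet and mu = 7 give E_7.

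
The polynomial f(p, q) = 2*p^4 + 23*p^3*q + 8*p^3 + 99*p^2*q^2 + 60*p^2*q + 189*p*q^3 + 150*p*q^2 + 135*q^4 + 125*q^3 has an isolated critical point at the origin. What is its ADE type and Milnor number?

Type E7, Milnor number mu = 7.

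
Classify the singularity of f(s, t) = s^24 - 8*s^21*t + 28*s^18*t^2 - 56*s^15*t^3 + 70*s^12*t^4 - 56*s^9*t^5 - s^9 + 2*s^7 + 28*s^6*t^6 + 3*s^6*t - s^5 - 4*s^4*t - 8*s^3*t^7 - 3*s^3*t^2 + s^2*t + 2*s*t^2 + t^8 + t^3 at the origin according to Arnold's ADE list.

D_9

The Hessian of f at 0 has rank 0. Corank 2; j^3 = t*(s + t)^2 has shape L^2 M (L != M), so D-series; mu = 9 gives D_9.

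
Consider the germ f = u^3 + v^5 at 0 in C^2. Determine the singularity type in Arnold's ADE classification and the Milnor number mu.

Type E_{8}, Milnor number mu = 8.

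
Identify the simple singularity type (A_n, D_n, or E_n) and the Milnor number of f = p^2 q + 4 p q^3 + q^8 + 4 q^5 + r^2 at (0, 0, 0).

Type D_9, Milnor number mu = 9.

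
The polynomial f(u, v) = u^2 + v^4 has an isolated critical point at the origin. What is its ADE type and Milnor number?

The Hessian of f at 0 has rank 1. Corank 1: A-series; mu = 3 gives A_3.

Type A3, Milnor number mu = 3.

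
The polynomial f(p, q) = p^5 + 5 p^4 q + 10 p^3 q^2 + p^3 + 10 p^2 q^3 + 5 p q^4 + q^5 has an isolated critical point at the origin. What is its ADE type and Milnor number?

Type E_{8}, Milnor number mu = 8.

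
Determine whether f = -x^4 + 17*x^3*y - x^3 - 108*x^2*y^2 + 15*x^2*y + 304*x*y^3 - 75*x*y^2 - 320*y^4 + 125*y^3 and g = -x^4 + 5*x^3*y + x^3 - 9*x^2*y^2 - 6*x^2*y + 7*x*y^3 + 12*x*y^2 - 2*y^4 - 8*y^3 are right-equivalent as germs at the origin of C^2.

The Hessian of f at 0 has rank 0. Corank 2; j^3 = -(x - 5*y)^3 is a perfect cube, so E-series; the 4-jet and mu = 7 give E_7. The Hessian of g at 0 has rank 0. Corank 2; j^3 = (x - 2*y)^3 is a perfect cube, so E-series; the 4-jet and mu = 7 give E_7. Both have type E_7, hence right-equivalent.

Yes.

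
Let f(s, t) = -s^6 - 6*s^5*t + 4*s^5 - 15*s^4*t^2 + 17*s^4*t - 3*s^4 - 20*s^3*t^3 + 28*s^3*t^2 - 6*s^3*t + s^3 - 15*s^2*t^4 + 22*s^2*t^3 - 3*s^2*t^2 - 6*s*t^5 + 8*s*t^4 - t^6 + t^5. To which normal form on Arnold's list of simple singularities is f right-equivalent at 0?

E_8

The Hessian of f at 0 is [[0, 0], [0, 0]] with rank 0, so corank 2. A Groebner basis of the Jacobian ideal J(f) in C{s,t} is {-s^2/8 + s*t^3 + s*t^2/4, s^2/2 - s*t^2 + t^4, s^3, s^2*t - s^2/4 + s*t^2/2}; counting standard monomials gives mu = 8. Corank 2; j^3 = s^3 is a perfect cube, so E-series; the 5-jet and mu = 8 give E_8.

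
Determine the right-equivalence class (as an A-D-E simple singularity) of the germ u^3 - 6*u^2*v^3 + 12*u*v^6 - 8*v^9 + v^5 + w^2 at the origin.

E_8

The Hessian of f at 0 has rank 1. Corank 2; j^3 = u^3 is a perfect cube, so E-series; the 5-jet and mu = 8 give E_8.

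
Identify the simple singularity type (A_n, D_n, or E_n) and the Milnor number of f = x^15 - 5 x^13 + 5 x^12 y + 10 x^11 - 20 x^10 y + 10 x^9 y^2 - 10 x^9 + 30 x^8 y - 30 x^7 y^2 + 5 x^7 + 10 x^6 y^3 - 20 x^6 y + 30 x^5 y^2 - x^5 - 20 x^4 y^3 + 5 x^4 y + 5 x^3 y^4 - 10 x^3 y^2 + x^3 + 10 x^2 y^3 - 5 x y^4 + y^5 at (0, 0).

Type E_8, Milnor number mu = 8.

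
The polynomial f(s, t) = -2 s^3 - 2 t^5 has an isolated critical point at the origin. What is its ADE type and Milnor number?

Type E_8, Milnor number mu = 8.

The Hessian of f at 0 is [[0, 0], [0, 0]] with rank 0, so corank 2. A Groebner basis of the Jacobian ideal J(f) in C{s,t} is {t^4, s^2}; counting standard monomials gives mu = 8. Corank 2; j^3 = -2*s^3 is a perfect cube, so E-series; the 5-jet and mu = 8 give E_8.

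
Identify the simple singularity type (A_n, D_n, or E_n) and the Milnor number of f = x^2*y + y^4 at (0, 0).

Type D5, Milnor number mu = 5.

The Hessian of f at 0 is [[0, 0], [0, 0]] with rank 0, so corank 2. A Groebner basis of the Jacobian ideal J(f) in C{x,y} is {x^3, x^2/4 + y^3, x*y}; counting standard monomials gives mu = 5. Corank 2; j^3 = x^2*y has shape L^2 M (L != M), so D-series; mu = 5 gives D_5.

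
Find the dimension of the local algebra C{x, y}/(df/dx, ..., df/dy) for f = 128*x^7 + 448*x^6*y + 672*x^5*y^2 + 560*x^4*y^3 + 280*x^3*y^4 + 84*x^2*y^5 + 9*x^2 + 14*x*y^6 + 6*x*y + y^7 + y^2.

6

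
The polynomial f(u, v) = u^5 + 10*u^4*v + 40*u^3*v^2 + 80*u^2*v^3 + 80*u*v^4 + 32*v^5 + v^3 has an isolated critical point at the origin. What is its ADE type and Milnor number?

The Hessian of f at 0 is [[0, 0], [0, 0]] with rank 0, so corank 2. A Groebner basis of the Jacobian ideal J(f) in C{u,v} is {u^4 + 8*u^3*v, v^2}; counting standard monomials gives mu = 8. Corank 2; j^3 = v^3 is a perfect cube, so E-series; the 5-jet and mu = 8 give E_8.

Type E8, Milnor number mu = 8.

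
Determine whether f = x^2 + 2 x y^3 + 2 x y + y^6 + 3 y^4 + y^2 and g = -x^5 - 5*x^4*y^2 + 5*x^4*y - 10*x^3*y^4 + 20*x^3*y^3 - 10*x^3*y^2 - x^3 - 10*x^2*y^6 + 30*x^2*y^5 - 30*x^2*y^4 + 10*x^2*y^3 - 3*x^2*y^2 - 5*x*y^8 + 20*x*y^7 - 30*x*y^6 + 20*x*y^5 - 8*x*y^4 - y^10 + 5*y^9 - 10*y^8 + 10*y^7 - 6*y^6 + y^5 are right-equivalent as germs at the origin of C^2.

No.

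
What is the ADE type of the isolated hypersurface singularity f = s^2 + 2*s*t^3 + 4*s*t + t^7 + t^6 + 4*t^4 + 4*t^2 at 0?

A6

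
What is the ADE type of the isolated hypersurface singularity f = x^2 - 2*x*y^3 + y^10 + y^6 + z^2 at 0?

A_9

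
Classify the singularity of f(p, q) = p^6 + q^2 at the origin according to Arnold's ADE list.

The Hessian of f at 0 has rank 1. Corank 1: A-series; mu = 5 gives A_5.

A_{5}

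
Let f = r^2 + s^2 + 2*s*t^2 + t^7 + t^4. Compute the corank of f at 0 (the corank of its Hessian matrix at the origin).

1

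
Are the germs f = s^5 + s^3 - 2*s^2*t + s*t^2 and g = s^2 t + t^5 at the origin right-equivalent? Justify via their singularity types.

Yes.

The Hessian of f at 0 is [[0, 0], [0, 0]] with rank 0, so corank 2. A Groebner basis of the Jacobian ideal J(f) in C{s,t} is {-s*t/5 + t^4 + t^2/5, s*t^2 - t^3, s^2 - s*t}; counting standard monomials gives mu = 6. Corank 2; j^3 = s*(s - t)^2 has shape L^2 M (L != M), so D-series; mu = 6 gives D_6. The Hessian of g at 0 is [[0, 0], [0, 0]] with rank 0, so corank 2. A Groebner basis of the Jacobian ideal J(g) in C{s,t} is {s^2/5 + t^4, s^3, s*t}; counting standard monomials gives mu = 6. Corank 2; j^3 = s^2*t has shape L^2 M (L != M), so D-series; mu = 6 gives D_6. Both have type D_6, hence right-equivalent.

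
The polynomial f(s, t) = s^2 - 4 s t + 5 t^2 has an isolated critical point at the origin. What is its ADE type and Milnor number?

Type A1, Milnor number mu = 1.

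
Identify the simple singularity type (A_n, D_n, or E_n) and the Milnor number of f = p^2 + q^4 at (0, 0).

The Hessian of f at 0 has rank 1. Corank 1: A-series; mu = 3 gives A_3.

Type A3, Milnor number mu = 3.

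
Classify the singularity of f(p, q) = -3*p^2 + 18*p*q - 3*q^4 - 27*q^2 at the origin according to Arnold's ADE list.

The Hessian of f at 0 has rank 1. Corank 1: A-series; mu = 3 gives A_3.

A_{3}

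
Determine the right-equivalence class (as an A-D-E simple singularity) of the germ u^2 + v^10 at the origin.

A_{9}

The Hessian of f at 0 has rank 1. Corank 1: A-series; mu = 9 gives A_9.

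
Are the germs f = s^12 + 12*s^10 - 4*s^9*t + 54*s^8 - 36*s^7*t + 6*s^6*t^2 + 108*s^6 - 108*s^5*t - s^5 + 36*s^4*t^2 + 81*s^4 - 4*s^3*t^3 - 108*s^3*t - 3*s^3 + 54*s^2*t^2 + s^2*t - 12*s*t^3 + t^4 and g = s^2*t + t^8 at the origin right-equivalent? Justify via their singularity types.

No.

The Hessian of f at 0 has rank 0. Corank 2; j^3 = -s^2*(3*s - t) has shape L^2 M (L != M), so D-series; mu = 5 gives D_5. The Hessian of g at 0 has rank 0. Corank 2; j^3 = s^2*t has shape L^2 M (L != M), so D-series; mu = 9 gives D_9. f is D_5 but g is D_9, hence not right-equivalent.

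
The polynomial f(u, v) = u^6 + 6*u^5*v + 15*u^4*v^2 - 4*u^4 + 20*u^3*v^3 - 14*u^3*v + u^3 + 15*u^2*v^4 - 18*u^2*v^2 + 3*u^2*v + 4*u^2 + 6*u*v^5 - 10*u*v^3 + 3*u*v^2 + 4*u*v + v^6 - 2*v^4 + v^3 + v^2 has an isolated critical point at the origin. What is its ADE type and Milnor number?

The Hessian of f at 0 has rank 1. Corank 1: A-series; mu = 2 gives A_2.

Type A_{2}, Milnor number mu = 2.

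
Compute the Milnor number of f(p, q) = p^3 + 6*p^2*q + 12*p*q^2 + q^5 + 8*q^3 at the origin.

8

The Hessian of f at 0 has rank 0. Corank 2; j^3 = (p + 2*q)^3 is a perfect cube, so E-series; the 5-jet and mu = 8 give E_8.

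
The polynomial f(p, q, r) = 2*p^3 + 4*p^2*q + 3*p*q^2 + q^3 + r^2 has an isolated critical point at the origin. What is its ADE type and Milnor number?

Type D_4, Milnor number mu = 4.

The Hessian of f at 0 is [[0, 0, 0], [0, 0, 0], [0, 0, 2]] with rank 1, so corank 2. A Groebner basis of the Jacobian ideal J(f) in C{p,q,r} is {q^3, p^2 - 3*q^2/2, p*q + 3*q^2/2, r}; counting standard monomials gives mu = 4. Corank 2; j^3 = (p + q)*(2*p^2 + 2*p*q + q^2) splits into three distinct lines over C (the quadratic factor has nonzero discriminant), so D_4.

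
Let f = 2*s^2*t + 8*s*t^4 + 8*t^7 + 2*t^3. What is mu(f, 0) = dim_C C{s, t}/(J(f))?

4

The Hessian of f at 0 has rank 0. Corank 2; j^3 = 2*t*(s^2 + t^2) splits into three distinct lines over C (the quadratic factor has nonzero discriminant), so D_4.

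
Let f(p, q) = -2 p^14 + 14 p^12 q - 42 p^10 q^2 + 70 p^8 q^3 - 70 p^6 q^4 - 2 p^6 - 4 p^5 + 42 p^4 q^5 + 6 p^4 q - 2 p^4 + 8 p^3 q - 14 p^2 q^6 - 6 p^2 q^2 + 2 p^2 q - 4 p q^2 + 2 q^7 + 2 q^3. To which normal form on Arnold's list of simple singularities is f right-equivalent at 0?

The Hessian of f at 0 is [[0, 0], [0, 0]] with rank 0, so corank 2. A Groebner basis of the Jacobian ideal J(f) in C{p,q} is {p^2/6 + p*q^3 + 5*p*q^2/2 + p*q/3 - 11*q^3/6 - q^2/2, p^2/2 + 7*p*q^2/2 + q^4 - 5*q^3/2 - q^2/2, p^3 - p^2/6 + 7*p*q^2/2 + 11*p*q/3 - 7*q^3/6 - 7*q^2/2, p^2*q + p*q - q^2}; counting standard monomials gives mu = 8. Corank 2; j^3 = 2*q*(p - q)^2 has shape L^2 M (L != M), so D-series; mu = 8 gives D_8.

D_8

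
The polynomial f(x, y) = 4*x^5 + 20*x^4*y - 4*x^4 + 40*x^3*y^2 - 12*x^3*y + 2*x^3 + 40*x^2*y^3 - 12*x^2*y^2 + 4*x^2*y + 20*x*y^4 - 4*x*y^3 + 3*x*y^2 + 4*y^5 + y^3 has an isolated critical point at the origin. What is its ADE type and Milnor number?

Type D_{4}, Milnor number mu = 4.

The Hessian of f at 0 has rank 0. Corank 2; j^3 = (x + y)*(2*x^2 + 2*x*y + y^2) splits into three distinct lines over C (the quadratic factor has nonzero discriminant), so D_4.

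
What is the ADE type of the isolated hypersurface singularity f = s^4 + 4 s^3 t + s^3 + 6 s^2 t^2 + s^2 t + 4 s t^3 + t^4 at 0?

The Hessian of f at 0 is [[0, 0], [0, 0]] with rank 0, so corank 2. A Groebner basis of the Jacobian ideal J(f) in C{s,t} is {s*t^2, -s*t/4 + t^3, s^2 + s*t}; counting standard monomials gives mu = 5. Corank 2; j^3 = s^2*(s + t) has shape L^2 M (L != M), so D-series; mu = 5 gives D_5.

D_{5}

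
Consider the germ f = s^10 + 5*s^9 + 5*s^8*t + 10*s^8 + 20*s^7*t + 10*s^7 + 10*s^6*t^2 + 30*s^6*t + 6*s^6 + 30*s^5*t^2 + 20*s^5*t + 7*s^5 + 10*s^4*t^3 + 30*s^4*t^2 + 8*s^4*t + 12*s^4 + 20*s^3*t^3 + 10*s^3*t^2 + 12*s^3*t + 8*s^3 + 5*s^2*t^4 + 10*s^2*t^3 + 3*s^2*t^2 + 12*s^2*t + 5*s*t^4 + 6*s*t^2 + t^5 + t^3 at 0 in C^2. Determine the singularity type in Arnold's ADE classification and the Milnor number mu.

The Hessian of f at 0 is [[0, 0], [0, 0]] with rank 0, so corank 2. A Groebner basis of the Jacobian ideal J(f) in C{s,t} is {-32*s^2*t + 128*s^2 + 128*s*t + t^4 + 8*t^3 + 32*t^2, s^3 + 3*s^2*t/2 - 3*s^2 - 3*s*t - t^3/4 - 3*t^2/4, 4*s^2 + s*t^2 + 4*s*t + t^3/2 + t^2}; counting standard monomials gives mu = 8. Corank 2; j^3 = (2*s + t)^3 is a perfect cube, so E-series; the 5-jet and mu = 8 give E_8.

Type E8, Milnor number mu = 8.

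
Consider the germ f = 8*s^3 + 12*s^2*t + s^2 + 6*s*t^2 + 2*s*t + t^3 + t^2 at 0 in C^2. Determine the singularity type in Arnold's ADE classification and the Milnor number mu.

Type A_2, Milnor number mu = 2.

The Hessian of f at 0 has rank 1. Corank 1: A-series; mu = 2 gives A_2.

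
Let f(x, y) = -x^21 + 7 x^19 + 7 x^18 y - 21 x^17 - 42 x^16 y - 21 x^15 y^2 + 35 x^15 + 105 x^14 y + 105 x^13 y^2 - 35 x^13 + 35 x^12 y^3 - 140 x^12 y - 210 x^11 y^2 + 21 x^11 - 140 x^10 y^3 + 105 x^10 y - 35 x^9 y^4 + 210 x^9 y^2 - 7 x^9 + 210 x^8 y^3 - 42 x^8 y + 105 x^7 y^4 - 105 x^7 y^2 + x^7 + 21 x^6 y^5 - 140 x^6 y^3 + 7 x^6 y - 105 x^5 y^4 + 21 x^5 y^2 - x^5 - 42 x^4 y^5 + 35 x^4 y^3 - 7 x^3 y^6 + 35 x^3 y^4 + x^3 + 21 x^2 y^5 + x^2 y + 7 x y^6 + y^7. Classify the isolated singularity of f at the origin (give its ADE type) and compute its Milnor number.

The Hessian of f at 0 has rank 0. Corank 2; j^3 = x^2*(x + y) has shape L^2 M (L != M), so D-series; mu = 8 gives D_8.

Type D8, Milnor number mu = 8.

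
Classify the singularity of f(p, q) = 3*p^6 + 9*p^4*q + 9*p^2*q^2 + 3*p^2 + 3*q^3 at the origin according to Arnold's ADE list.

The Hessian of f at 0 is [[6, 0], [0, 0]] with rank 1, so corank 1. A Groebner basis of the Jacobian ideal J(f) in C{p,q} is {q^2, p}; counting standard monomials gives mu = 2. Corank 1: A-series; mu = 2 gives A_2.

A_2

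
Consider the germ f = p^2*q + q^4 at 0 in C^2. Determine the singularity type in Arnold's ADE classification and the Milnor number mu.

Type D5, Milnor number mu = 5.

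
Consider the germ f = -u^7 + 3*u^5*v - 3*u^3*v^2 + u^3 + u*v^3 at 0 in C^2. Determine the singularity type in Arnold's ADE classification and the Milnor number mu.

Type E_{7}, Milnor number mu = 7.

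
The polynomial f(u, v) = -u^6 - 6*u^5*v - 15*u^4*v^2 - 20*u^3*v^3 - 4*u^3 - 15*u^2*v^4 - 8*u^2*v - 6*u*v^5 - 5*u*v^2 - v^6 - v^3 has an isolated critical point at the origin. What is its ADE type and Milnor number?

The Hessian of f at 0 has rank 0. Corank 2; j^3 = -(u + v)*(2*u + v)^2 has shape L^2 M (L != M), so D-series; mu = 7 gives D_7.

Type D_{7}, Milnor number mu = 7.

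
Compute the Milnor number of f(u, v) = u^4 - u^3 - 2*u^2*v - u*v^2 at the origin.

5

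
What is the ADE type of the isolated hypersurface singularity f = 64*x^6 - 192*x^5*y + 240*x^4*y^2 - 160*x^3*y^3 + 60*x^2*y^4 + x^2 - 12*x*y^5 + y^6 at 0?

The Hessian of f at 0 has rank 1. Corank 1: A-series; mu = 5 gives A_5.

A_5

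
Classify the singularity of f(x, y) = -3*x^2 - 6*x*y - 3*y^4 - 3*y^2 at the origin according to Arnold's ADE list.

A_3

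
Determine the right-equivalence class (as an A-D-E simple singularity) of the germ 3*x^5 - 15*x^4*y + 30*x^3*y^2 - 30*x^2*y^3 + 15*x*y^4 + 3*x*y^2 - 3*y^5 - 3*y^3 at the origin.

D_6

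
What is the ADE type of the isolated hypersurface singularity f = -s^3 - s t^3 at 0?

The Hessian of f at 0 is [[0, 0], [0, 0]] with rank 0, so corank 2. A Groebner basis of the Jacobian ideal J(f) in C{s,t} is {s^3, s*t^2, 3*s^2 + t^3}; counting standard monomials gives mu = 7. Corank 2; j^3 = -s^3 is a perfect cube, so E-series; the 4-jet and mu = 7 give E_7.

E_{7}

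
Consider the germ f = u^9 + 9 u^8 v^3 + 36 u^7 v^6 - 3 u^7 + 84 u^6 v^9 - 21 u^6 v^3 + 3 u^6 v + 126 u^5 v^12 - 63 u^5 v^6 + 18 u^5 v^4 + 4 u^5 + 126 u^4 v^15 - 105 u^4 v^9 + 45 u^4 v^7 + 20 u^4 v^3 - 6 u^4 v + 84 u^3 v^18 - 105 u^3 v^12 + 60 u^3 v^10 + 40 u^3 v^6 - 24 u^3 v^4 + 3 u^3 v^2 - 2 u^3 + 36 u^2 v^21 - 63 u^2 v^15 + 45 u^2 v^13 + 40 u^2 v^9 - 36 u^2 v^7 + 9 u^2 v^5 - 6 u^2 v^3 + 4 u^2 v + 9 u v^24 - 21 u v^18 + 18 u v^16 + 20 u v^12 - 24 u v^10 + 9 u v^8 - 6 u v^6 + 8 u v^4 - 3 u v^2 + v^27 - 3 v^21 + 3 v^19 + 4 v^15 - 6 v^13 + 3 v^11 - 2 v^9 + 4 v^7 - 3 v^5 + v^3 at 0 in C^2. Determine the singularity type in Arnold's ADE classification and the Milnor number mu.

The Hessian of f at 0 is [[0, 0], [0, 0]] with rank 0, so corank 2. A Groebner basis of the Jacobian ideal J(f) in C{u,v} is {v^3, u^2 - 3*v^2/2, u*v - 3*v^2/2}; counting standard monomials gives mu = 4. Corank 2; j^3 = -(u - v)*(2*u^2 - 2*u*v + v^2) splits into three distinct lines over C (the quadratic factor has nonzero discriminant), so D_4.

Type D_4, Milnor number mu = 4.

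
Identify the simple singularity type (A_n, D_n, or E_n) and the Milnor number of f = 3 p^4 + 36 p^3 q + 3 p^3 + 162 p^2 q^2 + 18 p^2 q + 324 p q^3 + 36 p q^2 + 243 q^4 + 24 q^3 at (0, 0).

The Hessian of f at 0 has rank 0. Corank 2; j^3 = 3*(p + 2*q)^3 is a perfect cube, so E-series; the 4-jet and mu = 6 give E_6.

Type E_6, Milnor number mu = 6.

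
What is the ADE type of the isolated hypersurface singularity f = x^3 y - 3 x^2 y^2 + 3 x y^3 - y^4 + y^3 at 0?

The Hessian of f at 0 has rank 0. Corank 2; j^3 = y^3 is a perfect cube, so E-series; the 4-jet and mu = 7 give E_7.

E7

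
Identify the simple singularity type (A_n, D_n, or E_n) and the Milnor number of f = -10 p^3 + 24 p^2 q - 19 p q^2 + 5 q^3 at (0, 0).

Type D_{4}, Milnor number mu = 4.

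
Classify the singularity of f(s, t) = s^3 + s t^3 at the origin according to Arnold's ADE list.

E_7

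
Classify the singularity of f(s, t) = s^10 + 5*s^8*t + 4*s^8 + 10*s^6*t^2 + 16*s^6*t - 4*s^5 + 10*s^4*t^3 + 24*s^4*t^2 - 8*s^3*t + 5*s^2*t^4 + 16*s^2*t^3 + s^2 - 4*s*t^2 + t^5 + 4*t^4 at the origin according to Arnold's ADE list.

A_4

The Hessian of f at 0 has rank 1. Corank 1: A-series; mu = 4 gives A_4.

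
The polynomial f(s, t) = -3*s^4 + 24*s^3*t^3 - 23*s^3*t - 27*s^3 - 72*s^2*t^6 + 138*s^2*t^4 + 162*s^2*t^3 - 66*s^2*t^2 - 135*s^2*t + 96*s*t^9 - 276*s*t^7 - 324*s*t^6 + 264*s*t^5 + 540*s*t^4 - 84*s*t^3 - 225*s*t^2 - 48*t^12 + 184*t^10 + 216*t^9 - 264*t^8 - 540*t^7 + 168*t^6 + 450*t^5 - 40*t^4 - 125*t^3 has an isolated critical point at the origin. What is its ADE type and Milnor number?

The Hessian of f at 0 has rank 0. Corank 2; j^3 = -(3*s + 5*t)^3 is a perfect cube, so E-series; the 4-jet and mu = 7 give E_7.

Type E_{7}, Milnor number mu = 7.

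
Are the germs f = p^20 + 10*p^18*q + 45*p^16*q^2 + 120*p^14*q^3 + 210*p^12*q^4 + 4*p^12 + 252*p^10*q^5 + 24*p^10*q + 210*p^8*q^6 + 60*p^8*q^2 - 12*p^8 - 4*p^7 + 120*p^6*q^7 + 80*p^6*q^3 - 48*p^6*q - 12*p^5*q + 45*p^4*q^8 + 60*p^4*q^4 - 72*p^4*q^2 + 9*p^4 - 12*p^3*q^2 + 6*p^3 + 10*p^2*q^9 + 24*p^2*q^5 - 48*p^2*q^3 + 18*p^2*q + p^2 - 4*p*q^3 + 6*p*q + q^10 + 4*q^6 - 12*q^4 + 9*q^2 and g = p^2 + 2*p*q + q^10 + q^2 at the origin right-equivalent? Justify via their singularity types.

Yes.

The Hessian of f at 0 has rank 1. Corank 1: A-series; mu = 9 gives A_9. The Hessian of g at 0 has rank 1. Corank 1: A-series; mu = 9 gives A_9. Both have type A_9, hence right-equivalent.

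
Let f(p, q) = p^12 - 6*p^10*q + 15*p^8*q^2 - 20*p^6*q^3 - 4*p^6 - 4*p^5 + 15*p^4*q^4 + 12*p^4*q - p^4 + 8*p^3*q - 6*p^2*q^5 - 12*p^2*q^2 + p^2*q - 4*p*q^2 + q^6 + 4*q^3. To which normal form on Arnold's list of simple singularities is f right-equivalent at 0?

The Hessian of f at 0 has rank 0. Corank 2; j^3 = q*(p - 2*q)^2 has shape L^2 M (L != M), so D-series; mu = 7 gives D_7.

D_7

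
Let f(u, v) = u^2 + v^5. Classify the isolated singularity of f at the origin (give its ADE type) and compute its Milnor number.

Type A4, Milnor number mu = 4.

The Hessian of f at 0 has rank 1. Corank 1: A-series; mu = 4 gives A_4.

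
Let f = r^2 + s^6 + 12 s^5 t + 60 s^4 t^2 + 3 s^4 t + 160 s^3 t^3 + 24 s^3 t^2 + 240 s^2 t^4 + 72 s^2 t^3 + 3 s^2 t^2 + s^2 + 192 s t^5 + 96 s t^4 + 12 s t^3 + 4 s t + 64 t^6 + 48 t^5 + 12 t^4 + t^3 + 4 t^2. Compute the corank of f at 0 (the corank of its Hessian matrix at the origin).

The Hessian at 0 is [[2, 4, 0], [4, 8, 0], [0, 0, 2]] of rank 2; hence corank 1.

1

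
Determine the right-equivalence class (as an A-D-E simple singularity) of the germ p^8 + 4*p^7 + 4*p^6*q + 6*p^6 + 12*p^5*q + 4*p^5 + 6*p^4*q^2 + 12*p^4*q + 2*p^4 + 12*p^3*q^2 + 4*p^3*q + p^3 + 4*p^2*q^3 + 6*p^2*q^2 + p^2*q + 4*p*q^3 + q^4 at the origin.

D_5

The Hessian of f at 0 has rank 0. Corank 2; j^3 = p^2*(p + q) has shape L^2 M (L != M), so D-series; mu = 5 gives D_5.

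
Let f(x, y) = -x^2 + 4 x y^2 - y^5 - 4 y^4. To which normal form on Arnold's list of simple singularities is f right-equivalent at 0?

The Hessian of f at 0 has rank 1. Corank 1: A-series; mu = 4 gives A_4.

A_4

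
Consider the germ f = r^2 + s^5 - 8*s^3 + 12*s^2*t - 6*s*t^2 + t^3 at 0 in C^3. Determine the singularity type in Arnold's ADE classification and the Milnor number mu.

Type E8, Milnor number mu = 8.

The Hessian of f at 0 is [[0, 0, 0], [0, 0, 0], [0, 0, 2]] with rank 1, so corank 2. A Groebner basis of the Jacobian ideal J(f) in C{s,t,r} is {t^5, s*t^3 - 3*t^4/8, s^2 - s*t + t^2/4, r}; counting standard monomials gives mu = 8. Corank 2; j^3 = -(2*s - t)^3 is a perfect cube, so E-series; the 5-jet and mu = 8 give E_8.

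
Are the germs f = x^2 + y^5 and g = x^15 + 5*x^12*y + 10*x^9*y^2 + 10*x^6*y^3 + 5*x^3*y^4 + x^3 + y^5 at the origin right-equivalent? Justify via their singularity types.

No.

The Hessian of f at 0 is [[2, 0], [0, 0]] with rank 1, so corank 1. A Groebner basis of the Jacobian ideal J(f) in C{x,y} is {y^4, x}; counting standard monomials gives mu = 4. Corank 1: A-series; mu = 4 gives A_4. The Hessian of g at 0 is [[0, 0], [0, 0]] with rank 0, so corank 2. A Groebner basis of the Jacobian ideal J(g) in C{x,y} is {y^4, x^2}; counting standard monomials gives mu = 8. Corank 2; j^3 = x^3 is a perfect cube, so E-series; the 5-jet and mu = 8 give E_8. f is A_4 but g is E_8, hence not right-equivalent.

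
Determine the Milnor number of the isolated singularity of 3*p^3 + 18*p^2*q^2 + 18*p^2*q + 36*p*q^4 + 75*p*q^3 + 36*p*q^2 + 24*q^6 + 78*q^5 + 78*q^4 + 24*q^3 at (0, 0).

7

The Hessian of f at 0 has rank 0. Corank 2; j^3 = 3*(p + 2*q)^3 is a perfect cube, so E-series; the 4-jet and mu = 7 give E_7.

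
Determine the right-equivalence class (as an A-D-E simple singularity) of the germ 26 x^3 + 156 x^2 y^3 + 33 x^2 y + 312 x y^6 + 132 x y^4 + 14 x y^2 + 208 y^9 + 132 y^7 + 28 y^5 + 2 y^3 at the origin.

D_4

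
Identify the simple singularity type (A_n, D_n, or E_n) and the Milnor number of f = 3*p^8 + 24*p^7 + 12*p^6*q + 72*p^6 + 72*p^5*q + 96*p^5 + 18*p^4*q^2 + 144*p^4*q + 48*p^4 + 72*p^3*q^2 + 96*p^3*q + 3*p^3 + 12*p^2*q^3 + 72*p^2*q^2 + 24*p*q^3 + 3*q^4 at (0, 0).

Type E_{6}, Milnor number mu = 6.

The Hessian of f at 0 has rank 0. Corank 2; j^3 = 3*p^3 is a perfect cube, so E-series; the 4-jet and mu = 6 give E_6.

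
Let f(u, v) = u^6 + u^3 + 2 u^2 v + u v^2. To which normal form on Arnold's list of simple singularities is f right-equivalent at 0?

The Hessian of f at 0 has rank 0. Corank 2; j^3 = u*(u + v)^2 has shape L^2 M (L != M), so D-series; mu = 7 gives D_7.

D_7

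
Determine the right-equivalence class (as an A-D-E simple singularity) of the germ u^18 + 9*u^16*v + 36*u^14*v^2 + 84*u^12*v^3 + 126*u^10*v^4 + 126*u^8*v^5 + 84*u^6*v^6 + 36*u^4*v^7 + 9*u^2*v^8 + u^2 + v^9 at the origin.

A_{8}

The Hessian of f at 0 has rank 1. Corank 1: A-series; mu = 8 gives A_8.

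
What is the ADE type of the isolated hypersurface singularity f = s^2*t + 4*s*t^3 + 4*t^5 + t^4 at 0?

D_5

The Hessian of f at 0 has rank 0. Corank 2; j^3 = s^2*t has shape L^2 M (L != M), so D-series; mu = 5 gives D_5.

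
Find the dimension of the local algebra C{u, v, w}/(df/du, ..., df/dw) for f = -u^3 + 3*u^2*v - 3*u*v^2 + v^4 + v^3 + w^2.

The Hessian of f at 0 is [[0, 0, 0], [0, 0, 0], [0, 0, 2]] with rank 1, so corank 2. A Groebner basis of the Jacobian ideal J(f) in C{u,v,w} is {v^3, u^2 - 2*u*v + v^2, w}; counting standard monomials gives mu = 6. Corank 2; j^3 = -(u - v)^3 is a perfect cube, so E-series; the 4-jet and mu = 6 give E_6.

6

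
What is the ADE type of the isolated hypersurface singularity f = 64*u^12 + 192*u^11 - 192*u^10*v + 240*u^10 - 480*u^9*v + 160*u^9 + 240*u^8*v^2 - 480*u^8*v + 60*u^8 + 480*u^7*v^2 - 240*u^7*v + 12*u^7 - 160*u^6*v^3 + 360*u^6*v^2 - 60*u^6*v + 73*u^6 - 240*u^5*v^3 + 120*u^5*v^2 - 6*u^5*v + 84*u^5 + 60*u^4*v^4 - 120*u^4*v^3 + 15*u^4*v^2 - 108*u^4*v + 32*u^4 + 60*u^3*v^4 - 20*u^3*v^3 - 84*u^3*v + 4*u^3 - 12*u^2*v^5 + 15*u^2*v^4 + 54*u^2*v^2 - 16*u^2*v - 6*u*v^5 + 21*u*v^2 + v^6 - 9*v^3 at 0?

The Hessian of f at 0 has rank 0. Corank 2; j^3 = (u - v)*(2*u - 3*v)^2 has shape L^2 M (L != M), so D-series; mu = 7 gives D_7.

D7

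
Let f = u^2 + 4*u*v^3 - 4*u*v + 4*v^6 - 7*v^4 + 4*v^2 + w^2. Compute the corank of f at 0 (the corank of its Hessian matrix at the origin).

1

Hessian at 0 has rank 2.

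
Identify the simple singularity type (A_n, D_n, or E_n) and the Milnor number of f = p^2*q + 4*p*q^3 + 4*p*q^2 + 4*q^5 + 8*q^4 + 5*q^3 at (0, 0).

Type D_{4}, Milnor number mu = 4.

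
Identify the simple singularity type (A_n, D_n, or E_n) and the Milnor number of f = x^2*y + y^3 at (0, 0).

The Hessian of f at 0 is [[0, 0], [0, 0]] with rank 0, so corank 2. A Groebner basis of the Jacobian ideal J(f) in C{x,y} is {y^3, x^2 + 3*y^2, x*y}; counting standard monomials gives mu = 4. Corank 2; j^3 = y*(x^2 + y^2) splits into three distinct lines over C (the quadratic factor has nonzero discriminant), so D_4.

Type D4, Milnor number mu = 4.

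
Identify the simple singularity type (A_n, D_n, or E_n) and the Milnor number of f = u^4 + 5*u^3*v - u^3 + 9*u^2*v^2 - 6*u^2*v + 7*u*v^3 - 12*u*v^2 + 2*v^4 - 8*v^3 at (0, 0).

The Hessian of f at 0 is [[0, 0], [0, 0]] with rank 0, so corank 2. A Groebner basis of the Jacobian ideal J(f) in C{u,v} is {3*u^2 + 12*u*v + v^4 + v^3 + 12*v^2, u^3 - 18*u^2 - 72*u*v + 2*v^3 - 72*v^2, u^2*v + 7*u^2 + 28*u*v - 5*v^3/3 + 28*v^2, -2*u^2 + u*v^2 - 8*u*v + 4*v^3/3 - 8*v^2}; counting standard monomials gives mu = 7. Corank 2; j^3 = -(u + 2*v)^3 is a perfect cube, so E-series; the 4-jet and mu = 7 give E_7.

Type E7, Milnor number mu = 7.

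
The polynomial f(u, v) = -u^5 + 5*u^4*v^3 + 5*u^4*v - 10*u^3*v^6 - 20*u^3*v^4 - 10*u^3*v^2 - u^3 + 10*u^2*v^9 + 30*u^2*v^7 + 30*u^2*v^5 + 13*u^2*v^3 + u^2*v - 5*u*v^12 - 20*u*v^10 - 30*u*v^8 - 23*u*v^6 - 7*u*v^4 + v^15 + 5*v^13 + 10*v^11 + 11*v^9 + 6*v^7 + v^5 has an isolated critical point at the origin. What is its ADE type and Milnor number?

Type D_6, Milnor number mu = 6.

The Hessian of f at 0 is [[0, 0], [0, 0]] with rank 0, so corank 2. A Groebner basis of the Jacobian ideal J(f) in C{u,v} is {u*v/4 + v^4, u*v^2, u^2 - 5*u*v/4}; counting standard monomials gives mu = 6. Corank 2; j^3 = -u^2*(u - v) has shape L^2 M (L != M), so D-series; mu = 6 gives D_6.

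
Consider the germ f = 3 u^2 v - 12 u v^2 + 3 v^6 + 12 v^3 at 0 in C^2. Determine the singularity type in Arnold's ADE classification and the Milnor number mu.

Type D_7, Milnor number mu = 7.

The Hessian of f at 0 is [[0, 0], [0, 0]] with rank 0, so corank 2. A Groebner basis of the Jacobian ideal J(f) in C{u,v} is {u^2/6 + v^5 - 2*v^2/3, u^3 - 8*v^3, u*v - 2*v^2}; counting standard monomials gives mu = 7. Corank 2; j^3 = 3*v*(u - 2*v)^2 has shape L^2 M (L != M), so D-series; mu = 7 gives D_7.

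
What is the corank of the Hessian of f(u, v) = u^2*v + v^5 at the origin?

2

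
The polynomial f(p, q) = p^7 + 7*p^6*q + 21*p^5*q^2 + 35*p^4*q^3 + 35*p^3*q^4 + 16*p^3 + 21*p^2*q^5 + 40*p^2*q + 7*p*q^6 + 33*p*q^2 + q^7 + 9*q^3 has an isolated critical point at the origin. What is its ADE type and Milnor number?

Type D_{8}, Milnor number mu = 8.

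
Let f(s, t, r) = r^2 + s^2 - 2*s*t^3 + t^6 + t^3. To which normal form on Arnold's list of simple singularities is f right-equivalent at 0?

The Hessian of f at 0 has rank 2. Corank 1: A-series; mu = 2 gives A_2.

A_{2}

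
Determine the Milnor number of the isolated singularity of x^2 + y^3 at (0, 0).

2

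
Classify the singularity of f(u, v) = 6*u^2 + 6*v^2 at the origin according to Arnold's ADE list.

A_{1}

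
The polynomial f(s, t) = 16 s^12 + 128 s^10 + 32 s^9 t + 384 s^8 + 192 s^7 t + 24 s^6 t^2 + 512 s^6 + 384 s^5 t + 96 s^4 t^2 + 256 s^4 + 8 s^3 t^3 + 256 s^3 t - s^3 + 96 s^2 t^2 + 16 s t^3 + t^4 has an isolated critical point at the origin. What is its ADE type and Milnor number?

Type E_6, Milnor number mu = 6.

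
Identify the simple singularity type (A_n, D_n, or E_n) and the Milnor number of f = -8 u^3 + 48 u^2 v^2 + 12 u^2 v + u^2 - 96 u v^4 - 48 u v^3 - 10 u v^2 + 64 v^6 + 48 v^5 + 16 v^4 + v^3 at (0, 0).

The Hessian of f at 0 is [[2, 0], [0, 0]] with rank 1, so corank 1. A Groebner basis of the Jacobian ideal J(f) in C{u,v} is {v^2, u}; counting standard monomials gives mu = 2. Corank 1: A-series; mu = 2 gives A_2.

Type A_2, Milnor number mu = 2.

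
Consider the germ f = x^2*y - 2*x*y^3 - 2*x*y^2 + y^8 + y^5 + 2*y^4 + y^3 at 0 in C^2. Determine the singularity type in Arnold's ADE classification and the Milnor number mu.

The Hessian of f at 0 is [[0, 0], [0, 0]] with rank 0, so corank 2. A Groebner basis of the Jacobian ideal J(f) in C{x,y} is {x^4 - 6*x^3 + 14*x^2*y + x^2/2 - 23*x*y^2/2 + 5*x*y/2 - 3*y^2, x^3*y - 3*x^3 + 6*x^2*y + x^2/8 - 33*x*y^2/8 + 7*x*y/8 - y^2, -x^3 + x^2*y^2 + x^2*y, -x*y + y^3 + y^2}; counting standard monomials gives mu = 9. Corank 2; j^3 = y*(x - y)^2 has shape L^2 M (L != M), so D-series; mu = 9 gives D_9.

Type D_{9}, Milnor number mu = 9.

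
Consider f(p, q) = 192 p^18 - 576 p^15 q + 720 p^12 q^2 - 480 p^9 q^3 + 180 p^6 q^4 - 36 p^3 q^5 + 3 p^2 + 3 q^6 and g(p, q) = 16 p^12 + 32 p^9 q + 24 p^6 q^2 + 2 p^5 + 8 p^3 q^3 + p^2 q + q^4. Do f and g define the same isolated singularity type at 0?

No.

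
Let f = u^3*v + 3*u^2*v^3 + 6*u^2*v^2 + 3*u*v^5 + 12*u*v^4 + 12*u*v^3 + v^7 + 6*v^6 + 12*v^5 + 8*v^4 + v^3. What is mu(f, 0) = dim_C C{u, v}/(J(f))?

The Hessian of f at 0 is [[0, 0], [0, 0]] with rank 0, so corank 2. A Groebner basis of the Jacobian ideal J(f) in C{u,v} is {u^3 - 12*u*v^2 + 3*v^2, u^2*v + 4*u*v^2, v^3}; counting standard monomials gives mu = 7. Corank 2; j^3 = v^3 is a perfect cube, so E-series; the 4-jet and mu = 7 give E_7.

7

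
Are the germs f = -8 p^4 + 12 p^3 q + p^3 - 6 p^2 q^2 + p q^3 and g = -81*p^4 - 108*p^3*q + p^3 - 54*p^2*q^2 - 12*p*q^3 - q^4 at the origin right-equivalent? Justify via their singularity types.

The Hessian of f at 0 has rank 0. Corank 2; j^3 = p^3 is a perfect cube, so E-series; the 4-jet and mu = 7 give E_7. The Hessian of g at 0 has rank 0. Corank 2; j^3 = p^3 is a perfect cube, so E-series; the 4-jet and mu = 6 give E_6. f is E_7 but g is E_6, hence not right-equivalent.

No.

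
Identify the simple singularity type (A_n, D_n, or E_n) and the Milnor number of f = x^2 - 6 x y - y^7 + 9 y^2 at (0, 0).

Type A_6, Milnor number mu = 6.

The Hessian of f at 0 is [[2, -6], [-6, 18]] with rank 1, so corank 1. A Groebner basis of the Jacobian ideal J(f) in C{x,y} is {y^6, x - 3*y}; counting standard monomials gives mu = 6. Corank 1: A-series; mu = 6 gives A_6.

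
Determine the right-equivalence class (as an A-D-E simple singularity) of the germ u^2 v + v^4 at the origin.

The Hessian of f at 0 is [[0, 0], [0, 0]] with rank 0, so corank 2. A Groebner basis of the Jacobian ideal J(f) in C{u,v} is {u^3, u^2/4 + v^3, u*v}; counting standard monomials gives mu = 5. Corank 2; j^3 = u^2*v has shape L^2 M (L != M), so D-series; mu = 5 gives D_5.

D5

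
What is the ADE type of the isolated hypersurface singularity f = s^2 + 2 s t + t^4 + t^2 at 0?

A_3

The Hessian of f at 0 has rank 1. Corank 1: A-series; mu = 3 gives A_3.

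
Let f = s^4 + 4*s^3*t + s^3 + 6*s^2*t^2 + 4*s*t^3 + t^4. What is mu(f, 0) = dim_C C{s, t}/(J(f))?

The Hessian of f at 0 is [[0, 0], [0, 0]] with rank 0, so corank 2. A Groebner basis of the Jacobian ideal J(f) in C{s,t} is {t^4, s*t^2 + t^3/3, s^2}; counting standard monomials gives mu = 6. Corank 2; j^3 = s^3 is a perfect cube, so E-series; the 4-jet and mu = 6 give E_6.

6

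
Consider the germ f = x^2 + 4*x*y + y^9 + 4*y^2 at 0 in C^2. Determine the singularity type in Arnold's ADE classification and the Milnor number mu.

Type A8, Milnor number mu = 8.

The Hessian of f at 0 has rank 1. Corank 1: A-series; mu = 8 gives A_8.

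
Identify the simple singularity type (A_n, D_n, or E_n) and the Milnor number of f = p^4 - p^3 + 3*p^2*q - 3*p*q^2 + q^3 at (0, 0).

The Hessian of f at 0 has rank 0. Corank 2; j^3 = -(p - q)^3 is a perfect cube, so E-series; the 4-jet and mu = 6 give E_6.

Type E6, Milnor number mu = 6.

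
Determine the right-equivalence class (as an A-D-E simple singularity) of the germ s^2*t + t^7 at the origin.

D8

The Hessian of f at 0 has rank 0. Corank 2; j^3 = s^2*t has shape L^2 M (L != M), so D-series; mu = 8 gives D_8.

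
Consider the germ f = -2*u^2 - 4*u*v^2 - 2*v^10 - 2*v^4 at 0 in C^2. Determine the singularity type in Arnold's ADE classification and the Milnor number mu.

Type A_9, Milnor number mu = 9.

The Hessian of f at 0 has rank 1. Corank 1: A-series; mu = 9 gives A_9.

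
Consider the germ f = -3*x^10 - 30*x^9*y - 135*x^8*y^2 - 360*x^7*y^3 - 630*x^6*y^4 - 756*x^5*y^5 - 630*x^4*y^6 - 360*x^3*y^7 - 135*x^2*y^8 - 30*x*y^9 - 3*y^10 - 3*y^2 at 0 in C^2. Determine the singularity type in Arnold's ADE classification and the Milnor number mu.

Type A9, Milnor number mu = 9.

The Hessian of f at 0 is [[0, 0], [0, -6]] with rank 1, so corank 1. A Groebner basis of the Jacobian ideal J(f) in C{x,y} is {x^9, y}; counting standard monomials gives mu = 9. Corank 1: A-series; mu = 9 gives A_9.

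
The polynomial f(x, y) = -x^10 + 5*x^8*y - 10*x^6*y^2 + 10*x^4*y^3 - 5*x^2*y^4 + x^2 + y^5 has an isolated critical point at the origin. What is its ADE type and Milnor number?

The Hessian of f at 0 has rank 1. Corank 1: A-series; mu = 4 gives A_4.

Type A_4, Milnor number mu = 4.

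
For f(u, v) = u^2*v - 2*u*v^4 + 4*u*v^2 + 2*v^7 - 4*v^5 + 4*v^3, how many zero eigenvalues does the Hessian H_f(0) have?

2

Hessian at 0 has rank 0.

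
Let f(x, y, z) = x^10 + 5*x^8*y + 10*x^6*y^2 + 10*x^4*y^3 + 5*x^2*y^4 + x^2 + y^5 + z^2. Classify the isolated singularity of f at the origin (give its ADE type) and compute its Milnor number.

Type A4, Milnor number mu = 4.

The Hessian of f at 0 has rank 2. Corank 1: A-series; mu = 4 gives A_4.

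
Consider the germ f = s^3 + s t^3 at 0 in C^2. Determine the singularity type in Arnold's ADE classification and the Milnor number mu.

Type E_7, Milnor number mu = 7.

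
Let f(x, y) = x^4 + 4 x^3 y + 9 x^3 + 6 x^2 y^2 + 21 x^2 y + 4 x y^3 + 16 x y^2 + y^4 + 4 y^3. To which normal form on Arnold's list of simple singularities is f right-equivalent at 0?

The Hessian of f at 0 has rank 0. Corank 2; j^3 = (x + y)*(3*x + 2*y)^2 has shape L^2 M (L != M), so D-series; mu = 5 gives D_5.

D_{5}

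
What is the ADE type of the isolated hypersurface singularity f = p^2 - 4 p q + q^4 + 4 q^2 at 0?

A3

The Hessian of f at 0 has rank 1. Corank 1: A-series; mu = 3 gives A_3.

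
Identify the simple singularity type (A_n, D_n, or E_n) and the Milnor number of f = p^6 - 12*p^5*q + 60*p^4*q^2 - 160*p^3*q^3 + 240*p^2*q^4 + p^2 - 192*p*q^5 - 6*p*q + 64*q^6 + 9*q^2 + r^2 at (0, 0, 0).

Type A_{5}, Milnor number mu = 5.

The Hessian of f at 0 has rank 2. Corank 1: A-series; mu = 5 gives A_5.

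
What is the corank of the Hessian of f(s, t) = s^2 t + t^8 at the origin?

2

The Hessian at 0 is [[0, 0], [0, 0]] of rank 0; hence corank 2.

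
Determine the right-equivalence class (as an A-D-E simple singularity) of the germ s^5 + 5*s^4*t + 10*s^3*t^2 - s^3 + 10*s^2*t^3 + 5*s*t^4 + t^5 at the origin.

E_8

The Hessian of f at 0 has rank 0. Corank 2; j^3 = -s^3 is a perfect cube, so E-series; the 5-jet and mu = 8 give E_8.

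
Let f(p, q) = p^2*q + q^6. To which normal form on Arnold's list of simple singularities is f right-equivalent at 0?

D_7

The Hessian of f at 0 has rank 0. Corank 2; j^3 = p^2*q has shape L^2 M (L != M), so D-series; mu = 7 gives D_7.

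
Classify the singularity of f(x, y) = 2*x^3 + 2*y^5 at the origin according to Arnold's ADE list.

The Hessian of f at 0 is [[0, 0], [0, 0]] with rank 0, so corank 2. A Groebner basis of the Jacobian ideal J(f) in C{x,y} is {y^4, x^2}; counting standard monomials gives mu = 8. Corank 2; j^3 = 2*x^3 is a perfect cube, so E-series; the 5-jet and mu = 8 give E_8.

E8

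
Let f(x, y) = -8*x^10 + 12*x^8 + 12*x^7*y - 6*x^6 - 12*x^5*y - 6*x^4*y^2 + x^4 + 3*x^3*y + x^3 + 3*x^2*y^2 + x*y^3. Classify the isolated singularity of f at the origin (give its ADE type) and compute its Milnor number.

Type E_7, Milnor number mu = 7.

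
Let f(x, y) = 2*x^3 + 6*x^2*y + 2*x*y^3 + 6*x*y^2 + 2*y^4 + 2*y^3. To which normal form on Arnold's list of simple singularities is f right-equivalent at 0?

The Hessian of f at 0 is [[0, 0], [0, 0]] with rank 0, so corank 2. A Groebner basis of the Jacobian ideal J(f) in C{x,y} is {x^3 + 3*x^2*y + 6*x^2 + 12*x*y + 6*y^2, -3*x^2 + x*y^2 - 6*x*y - 3*y^2, 3*x^2 + 6*x*y + y^3 + 3*y^2}; counting standard monomials gives mu = 7. Corank 2; j^3 = 2*(x + y)^3 is a perfect cube, so E-series; the 4-jet and mu = 7 give E_7.

E_7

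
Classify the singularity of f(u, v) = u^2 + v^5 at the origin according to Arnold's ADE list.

The Hessian of f at 0 has rank 1. Corank 1: A-series; mu = 4 gives A_4.

A_{4}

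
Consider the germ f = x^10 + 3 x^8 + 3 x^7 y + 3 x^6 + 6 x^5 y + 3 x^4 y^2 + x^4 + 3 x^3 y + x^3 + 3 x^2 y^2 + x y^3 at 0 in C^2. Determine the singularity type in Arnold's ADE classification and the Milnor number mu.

Type E_{7}, Milnor number mu = 7.

The Hessian of f at 0 is [[0, 0], [0, 0]] with rank 0, so corank 2. A Groebner basis of the Jacobian ideal J(f) in C{x,y} is {3*x^2 + y^4 + y^3, x^3, x^2*y - x^2 - y^3/3, 2*x^2 + x*y^2 + 2*y^3/3}; counting standard monomials gives mu = 7. Corank 2; j^3 = x^3 is a perfect cube, so E-series; the 4-jet and mu = 7 give E_7.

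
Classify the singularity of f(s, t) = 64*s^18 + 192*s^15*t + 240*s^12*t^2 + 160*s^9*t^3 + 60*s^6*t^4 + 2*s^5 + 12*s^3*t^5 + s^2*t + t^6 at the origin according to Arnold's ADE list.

D_7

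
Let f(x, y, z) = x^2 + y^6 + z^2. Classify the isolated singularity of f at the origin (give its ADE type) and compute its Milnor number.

Type A_5, Milnor number mu = 5.

The Hessian of f at 0 has rank 2. Corank 1: A-series; mu = 5 gives A_5.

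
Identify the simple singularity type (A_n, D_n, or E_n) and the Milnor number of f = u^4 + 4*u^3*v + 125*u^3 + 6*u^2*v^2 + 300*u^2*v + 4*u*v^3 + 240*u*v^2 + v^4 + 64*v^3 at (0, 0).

The Hessian of f at 0 is [[0, 0], [0, 0]] with rank 0, so corank 2. A Groebner basis of the Jacobian ideal J(f) in C{u,v} is {v^4, u*v^2 + 13*v^3/15, u^2 + 8*u*v/5 + 16*v^2/25}; counting standard monomials gives mu = 6. Corank 2; j^3 = (5*u + 4*v)^3 is a perfect cube, so E-series; the 4-jet and mu = 6 give E_6.

Type E_{6}, Milnor number mu = 6.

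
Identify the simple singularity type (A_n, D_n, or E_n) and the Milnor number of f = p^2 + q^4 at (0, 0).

The Hessian of f at 0 has rank 1. Corank 1: A-series; mu = 3 gives A_3.

Type A3, Milnor number mu = 3.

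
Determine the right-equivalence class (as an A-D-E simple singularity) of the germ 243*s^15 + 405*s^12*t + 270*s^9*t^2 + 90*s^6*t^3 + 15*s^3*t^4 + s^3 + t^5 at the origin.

The Hessian of f at 0 has rank 0. Corank 2; j^3 = s^3 is a perfect cube, so E-series; the 5-jet and mu = 8 give E_8.

E8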